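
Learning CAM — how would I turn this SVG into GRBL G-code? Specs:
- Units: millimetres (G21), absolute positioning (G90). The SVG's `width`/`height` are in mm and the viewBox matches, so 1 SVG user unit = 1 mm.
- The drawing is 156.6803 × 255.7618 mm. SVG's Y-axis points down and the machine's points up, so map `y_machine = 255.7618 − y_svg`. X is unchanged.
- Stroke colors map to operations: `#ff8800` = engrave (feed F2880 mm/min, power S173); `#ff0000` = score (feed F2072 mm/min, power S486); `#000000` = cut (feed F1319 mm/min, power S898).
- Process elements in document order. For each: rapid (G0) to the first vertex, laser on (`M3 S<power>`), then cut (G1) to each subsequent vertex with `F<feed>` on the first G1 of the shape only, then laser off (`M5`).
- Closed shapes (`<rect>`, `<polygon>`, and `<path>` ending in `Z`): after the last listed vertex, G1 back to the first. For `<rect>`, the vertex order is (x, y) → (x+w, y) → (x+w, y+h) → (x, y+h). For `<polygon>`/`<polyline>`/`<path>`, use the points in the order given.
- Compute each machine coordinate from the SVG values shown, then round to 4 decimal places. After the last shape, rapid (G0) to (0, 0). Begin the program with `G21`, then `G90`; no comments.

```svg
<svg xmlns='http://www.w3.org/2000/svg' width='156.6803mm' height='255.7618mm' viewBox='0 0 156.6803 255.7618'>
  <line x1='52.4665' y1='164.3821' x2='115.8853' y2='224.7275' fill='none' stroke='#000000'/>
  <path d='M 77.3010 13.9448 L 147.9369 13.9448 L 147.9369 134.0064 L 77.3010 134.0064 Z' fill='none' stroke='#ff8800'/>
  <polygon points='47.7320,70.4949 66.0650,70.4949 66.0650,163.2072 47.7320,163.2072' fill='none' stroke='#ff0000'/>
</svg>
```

1 u = 1 mm; y_m = 255.7618 − y.

[1] `<line>` line segment, #000000→cut S898 F1319: (52.4665,91.3797) → (115.8853,31.0343)

[2] `<path>` rectangle, #ff8800→engrave S173 F2880: (77.3010,241.8170) → (147.9369,241.8170) → (147.9369,121.7554) → (77.3010,121.7554) → (77.3010,241.8170) (closed)

[3] `<polygon>` rectangle, #ff0000→score S486 F2072: (47.7320,185.2669) → (66.0650,185.2669) → (66.0650,92.5546) → (47.7320,92.5546) → (47.7320,185.2669) (closed)

G21
G90
G0 X52.4665 Y91.3797
M3 S898
G1 X115.8853 Y31.0343 F1319
M5
G0 X77.3010 Y241.8170
M3 S173
G1 X147.9369 Y241.8170 F2880
G1 X147.9369 Y121.7554
G1 X77.3010 Y121.7554
G1 X77.3010 Y241.8170
M5
G0 X47.7320 Y185.2669
M3 S486
G1 X66.0650 Y185.2669 F2072
G1 X66.0650 Y92.5546
G1 X47.7320 Y92.5546
G1 X47.7320 Y185.2669
M5
G0 X0.0000 Y0.0000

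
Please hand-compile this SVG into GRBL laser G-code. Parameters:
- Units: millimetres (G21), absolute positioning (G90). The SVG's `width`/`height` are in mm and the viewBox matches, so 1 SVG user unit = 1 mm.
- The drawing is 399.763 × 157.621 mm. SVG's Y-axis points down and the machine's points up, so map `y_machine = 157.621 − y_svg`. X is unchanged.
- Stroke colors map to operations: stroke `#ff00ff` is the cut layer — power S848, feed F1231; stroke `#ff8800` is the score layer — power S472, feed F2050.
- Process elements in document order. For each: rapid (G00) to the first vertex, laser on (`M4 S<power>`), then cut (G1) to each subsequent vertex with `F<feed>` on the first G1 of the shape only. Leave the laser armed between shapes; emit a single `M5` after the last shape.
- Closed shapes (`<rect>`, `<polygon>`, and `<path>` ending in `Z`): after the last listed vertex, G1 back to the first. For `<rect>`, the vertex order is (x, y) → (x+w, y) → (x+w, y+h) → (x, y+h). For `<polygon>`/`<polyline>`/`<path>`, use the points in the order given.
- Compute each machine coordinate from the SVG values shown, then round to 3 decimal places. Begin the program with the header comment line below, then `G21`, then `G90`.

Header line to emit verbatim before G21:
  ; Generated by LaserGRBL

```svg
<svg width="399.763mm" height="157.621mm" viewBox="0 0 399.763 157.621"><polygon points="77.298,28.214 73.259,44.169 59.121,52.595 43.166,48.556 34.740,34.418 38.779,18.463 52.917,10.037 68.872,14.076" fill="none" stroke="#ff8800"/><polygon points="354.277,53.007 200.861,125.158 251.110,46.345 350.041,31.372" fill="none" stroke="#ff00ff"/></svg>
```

viewBox `0 0 399.763 157.621` with mm width/height → 1 unit = 1 mm. Flip: y_m = 157.621 − y_svg.

**Shape 1** — `<polygon>` regular polygon, stroke `#ff8800` → score (S472, F2050). Machine vertices: (77.298,129.407) → (73.259,113.452) → (59.121,105.026) → (43.166,109.065) → (34.740,123.203) → (38.779,139.158) → (52.917,147.584) → (68.872,143.545) → (77.298,129.407). Closed: final G1 returns to the first vertex.

**Shape 2** — `<polygon>` closed polygon, stroke `#ff00ff` → cut (S848, F1231). Machine vertices: (354.277,104.614) → (200.861,32.463) → (251.110,111.276) → (350.041,126.249) → (354.277,104.614). Closed: final G1 returns to the first vertex.

; Generated by LaserGRBL
G21
G90
G00 X77.298 Y129.407
M4 S472
G1 X73.259 Y113.452 F2050
G1 X59.121 Y105.026
G1 X43.166 Y109.065
G1 X34.740 Y123.203
G1 X38.779 Y139.158
G1 X52.917 Y147.584
G1 X68.872 Y143.545
G1 X77.298 Y129.407
G00 X354.277 Y104.614
M4 S848
G1 X200.861 Y32.463 F1231
G1 X251.110 Y111.276
G1 X350.041 Y126.249
G1 X354.277 Y104.614
M5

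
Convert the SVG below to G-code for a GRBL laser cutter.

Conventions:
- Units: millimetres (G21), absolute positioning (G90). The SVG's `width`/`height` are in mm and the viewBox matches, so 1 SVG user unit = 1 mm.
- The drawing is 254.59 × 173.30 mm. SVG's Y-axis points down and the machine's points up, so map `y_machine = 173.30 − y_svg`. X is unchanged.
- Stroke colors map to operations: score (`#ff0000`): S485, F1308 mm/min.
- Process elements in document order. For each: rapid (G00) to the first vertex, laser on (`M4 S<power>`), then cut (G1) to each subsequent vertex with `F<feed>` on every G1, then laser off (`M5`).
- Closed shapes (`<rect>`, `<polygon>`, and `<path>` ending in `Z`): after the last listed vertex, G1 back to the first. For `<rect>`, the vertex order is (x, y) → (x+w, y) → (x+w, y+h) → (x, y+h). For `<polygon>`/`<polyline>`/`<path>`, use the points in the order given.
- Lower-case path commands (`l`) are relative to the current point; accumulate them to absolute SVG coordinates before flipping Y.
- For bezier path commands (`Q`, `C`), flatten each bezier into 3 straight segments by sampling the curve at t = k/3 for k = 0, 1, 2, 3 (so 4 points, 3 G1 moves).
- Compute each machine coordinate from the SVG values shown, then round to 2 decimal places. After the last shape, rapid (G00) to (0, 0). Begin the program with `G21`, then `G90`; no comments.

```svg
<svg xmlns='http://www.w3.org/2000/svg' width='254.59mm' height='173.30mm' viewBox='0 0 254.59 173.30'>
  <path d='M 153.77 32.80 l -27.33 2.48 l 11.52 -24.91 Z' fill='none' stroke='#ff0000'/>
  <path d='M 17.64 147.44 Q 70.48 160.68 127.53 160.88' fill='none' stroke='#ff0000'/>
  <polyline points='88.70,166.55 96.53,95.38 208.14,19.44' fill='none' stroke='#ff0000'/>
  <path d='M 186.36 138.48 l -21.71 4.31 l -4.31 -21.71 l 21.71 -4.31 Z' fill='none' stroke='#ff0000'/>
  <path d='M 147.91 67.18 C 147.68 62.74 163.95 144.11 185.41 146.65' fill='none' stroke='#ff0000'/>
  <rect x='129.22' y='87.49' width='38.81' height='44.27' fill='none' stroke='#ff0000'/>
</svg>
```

1 u = 1 mm; y_m = 173.30 − y.

[1] `<path>` regular polygon, #ff0000→score S485 F1308: (153.77,140.50) → (126.44,138.02) → (137.96,162.93) → (153.77,140.50) (closed)

[2] `<path>` quadratic bezier, #ff0000→score S485 F1308: (17.64,25.86) → (53.33,18.48) → (89.96,14.00) → (127.53,12.42)

[3] `<polyline>` open polyline, #ff0000→score S485 F1308: (88.70,6.75) → (96.53,77.92) → (208.14,153.86)

[4] `<path>` regular polygon, #ff0000→score S485 F1308: (186.36,34.82) → (164.65,30.51) → (160.34,52.22) → (182.05,56.53) → (186.36,34.82) (closed)

[5] `<path>` cubic bezier, #ff0000→score S485 F1308: (147.91,106.12) → (152.76,88.05) → (166.10,49.37) → (185.41,26.65)

[6] `<rect>` rectangle, #ff0000→score S485 F1308: (129.22,85.81) → (168.03,85.81) → (168.03,41.54) → (129.22,41.54) → (129.22,85.81) (closed)

G21
G90
G00 X153.77 Y140.50
M4 S485
G1 X126.44 Y138.02 F1308
G1 X137.96 Y162.93 F1308
G1 X153.77 Y140.50 F1308
M5
G00 X17.64 Y25.86
M4 S485
G1 X53.33 Y18.48 F1308
G1 X89.96 Y14.00 F1308
G1 X127.53 Y12.42 F1308
M5
G00 X88.70 Y6.75
M4 S485
G1 X96.53 Y77.92 F1308
G1 X208.14 Y153.86 F1308
M5
G00 X186.36 Y34.82
M4 S485
G1 X164.65 Y30.51 F1308
G1 X160.34 Y52.22 F1308
G1 X182.05 Y56.53 F1308
G1 X186.36 Y34.82 F1308
M5
G00 X147.91 Y106.12
M4 S485
G1 X152.76 Y88.05 F1308
G1 X166.10 Y49.37 F1308
G1 X185.41 Y26.65 F1308
M5
G00 X129.22 Y85.81
M4 S485
G1 X168.03 Y85.81 F1308
G1 X168.03 Y41.54 F1308
G1 X129.22 Y41.54 F1308
G1 X129.22 Y85.81 F1308
M5
G00 X0.00 Y0.00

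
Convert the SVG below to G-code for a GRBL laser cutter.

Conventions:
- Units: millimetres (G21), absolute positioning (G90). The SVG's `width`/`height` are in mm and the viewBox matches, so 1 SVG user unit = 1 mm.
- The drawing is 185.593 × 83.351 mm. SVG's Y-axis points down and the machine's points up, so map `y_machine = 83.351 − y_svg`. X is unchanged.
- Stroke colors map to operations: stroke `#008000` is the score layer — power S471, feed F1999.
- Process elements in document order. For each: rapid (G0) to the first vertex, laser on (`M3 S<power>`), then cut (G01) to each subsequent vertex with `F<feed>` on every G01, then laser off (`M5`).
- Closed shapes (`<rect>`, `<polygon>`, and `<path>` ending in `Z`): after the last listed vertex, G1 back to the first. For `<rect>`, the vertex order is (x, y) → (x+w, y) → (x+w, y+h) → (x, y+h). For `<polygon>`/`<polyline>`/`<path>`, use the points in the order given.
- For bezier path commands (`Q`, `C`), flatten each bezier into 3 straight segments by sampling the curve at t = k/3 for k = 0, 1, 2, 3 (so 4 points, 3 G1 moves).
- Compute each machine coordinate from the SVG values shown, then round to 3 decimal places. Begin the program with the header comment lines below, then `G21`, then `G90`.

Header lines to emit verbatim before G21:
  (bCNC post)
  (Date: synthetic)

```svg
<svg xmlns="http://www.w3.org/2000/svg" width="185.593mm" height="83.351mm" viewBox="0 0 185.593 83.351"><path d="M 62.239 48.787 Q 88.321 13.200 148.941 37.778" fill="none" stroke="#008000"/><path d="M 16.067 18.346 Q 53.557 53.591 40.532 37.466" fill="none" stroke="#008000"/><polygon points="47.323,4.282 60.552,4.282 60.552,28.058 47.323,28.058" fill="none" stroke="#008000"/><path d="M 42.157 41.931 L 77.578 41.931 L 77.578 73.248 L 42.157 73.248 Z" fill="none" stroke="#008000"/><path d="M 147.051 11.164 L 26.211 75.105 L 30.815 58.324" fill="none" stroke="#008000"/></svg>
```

(bCNC post)
(Date: synthetic)
G21
G90
G0 X62.239 Y34.564
M3 S471
G01 X83.465 Y51.604 F1999
G01 X112.365 Y55.273 F1999
G01 X148.941 Y45.573 F1999
M5
G0 X16.067 Y65.005
M3 S471
G01 X35.448 Y47.216 F1999
G01 X43.603 Y40.843 F1999
G01 X40.532 Y45.885 F1999
M5
G0 X47.323 Y79.069
M3 S471
G01 X60.552 Y79.069 F1999
G01 X60.552 Y55.293 F1999
G01 X47.323 Y55.293 F1999
G01 X47.323 Y79.069 F1999
M5
G0 X42.157 Y41.420
M3 S471
G01 X77.578 Y41.420 F1999
G01 X77.578 Y10.103 F1999
G01 X42.157 Y10.103 F1999
G01 X42.157 Y41.420 F1999
M5
G0 X147.051 Y72.187
M3 S471
G01 X26.211 Y8.246 F1999
G01 X30.815 Y25.027 F1999
M5

viewBox `0 0 185.593 83.351` with mm width/height → 1 unit = 1 mm. Flip: y_m = 83.351 − y_svg.

**Shape 1** — `<path>` quadratic bezier, stroke `#008000` → score (S471, F1999). Control points (SVG): P0=(62.239,48.787), P1=(88.321,13.200), P2=(148.941,37.778); sampled at t=k/3. Machine vertices: (62.239,34.564) → (83.465,51.604) → (112.365,55.273) → (148.941,45.573). Open path.

**Shape 2** — `<path>` quadratic bezier, stroke `#008000` → score (S471, F1999). Control points (SVG): P0=(16.067,18.346), P1=(53.557,53.591), P2=(40.532,37.466); sampled at t=k/3. Machine vertices: (16.067,65.005) → (35.448,47.216) → (43.603,40.843) → (40.532,45.885). Open path.

**Shape 3** — `<polygon>` rectangle, stroke `#008000` → score (S471, F1999). Machine vertices: (47.323,79.069) → (60.552,79.069) → (60.552,55.293) → (47.323,55.293) → (47.323,79.069). Closed: final G1 returns to the first vertex.

**Shape 4** — `<path>` rectangle, stroke `#008000` → score (S471, F1999). Machine vertices: (42.157,41.420) → (77.578,41.420) → (77.578,10.103) → (42.157,10.103) → (42.157,41.420). Closed: final G1 returns to the first vertex.

**Shape 5** — `<path>` open polyline, stroke `#008000` → score (S471, F1999). Machine vertices: (147.051,72.187) → (26.211,8.246) → (30.815,25.027). Open path.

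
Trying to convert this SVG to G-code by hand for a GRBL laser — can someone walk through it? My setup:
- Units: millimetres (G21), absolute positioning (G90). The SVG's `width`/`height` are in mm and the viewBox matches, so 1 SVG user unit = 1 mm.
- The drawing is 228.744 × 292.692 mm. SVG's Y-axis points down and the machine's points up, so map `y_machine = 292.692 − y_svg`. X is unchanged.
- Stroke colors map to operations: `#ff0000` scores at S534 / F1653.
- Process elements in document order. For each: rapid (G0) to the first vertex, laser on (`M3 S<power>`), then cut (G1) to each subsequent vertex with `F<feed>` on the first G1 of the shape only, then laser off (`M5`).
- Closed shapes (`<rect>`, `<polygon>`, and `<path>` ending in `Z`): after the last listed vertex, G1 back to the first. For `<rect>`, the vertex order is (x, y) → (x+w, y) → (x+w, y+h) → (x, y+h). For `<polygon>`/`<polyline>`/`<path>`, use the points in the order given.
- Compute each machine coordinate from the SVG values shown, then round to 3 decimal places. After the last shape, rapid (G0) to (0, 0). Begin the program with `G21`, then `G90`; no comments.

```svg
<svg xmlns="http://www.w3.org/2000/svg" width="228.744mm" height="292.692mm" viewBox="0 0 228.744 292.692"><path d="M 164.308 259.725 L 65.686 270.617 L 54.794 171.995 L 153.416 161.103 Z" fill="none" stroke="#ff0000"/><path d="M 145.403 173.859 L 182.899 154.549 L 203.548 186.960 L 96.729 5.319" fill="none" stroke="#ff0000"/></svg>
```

G21
G90
G0 X164.308 Y32.967
M3 S534
G1 X65.686 Y22.075 F1653
G1 X54.794 Y120.697
G1 X153.416 Y131.589
G1 X164.308 Y32.967
M5
G0 X145.403 Y118.833
M3 S534
G1 X182.899 Y138.143 F1653
G1 X203.548 Y105.732
G1 X96.729 Y287.373
M5
G0 X0.000 Y0.000

1 u = 1 mm; y_m = 292.692 − y.

[1] `<path>` regular polygon, #ff0000→score S534 F1653: (164.308,32.967) → (65.686,22.075) → (54.794,120.697) → (153.416,131.589) → (164.308,32.967) (closed)

[2] `<path>` open polyline, #ff0000→score S534 F1653: (145.403,118.833) → (182.899,138.143) → (203.548,105.732) → (96.729,287.373)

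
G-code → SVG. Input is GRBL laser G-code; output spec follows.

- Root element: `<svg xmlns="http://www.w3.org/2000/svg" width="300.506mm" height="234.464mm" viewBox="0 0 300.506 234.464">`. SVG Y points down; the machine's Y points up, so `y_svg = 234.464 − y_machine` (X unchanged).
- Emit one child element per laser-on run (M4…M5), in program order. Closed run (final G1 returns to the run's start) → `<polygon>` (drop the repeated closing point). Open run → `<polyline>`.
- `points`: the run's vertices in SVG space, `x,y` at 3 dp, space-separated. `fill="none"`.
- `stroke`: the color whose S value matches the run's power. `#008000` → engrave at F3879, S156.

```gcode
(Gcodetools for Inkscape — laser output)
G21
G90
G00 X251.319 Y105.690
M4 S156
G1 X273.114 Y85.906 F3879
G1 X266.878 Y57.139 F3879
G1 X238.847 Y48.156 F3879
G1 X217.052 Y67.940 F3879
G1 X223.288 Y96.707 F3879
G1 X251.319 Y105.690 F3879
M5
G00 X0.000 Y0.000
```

Each laser-on run becomes one SVG element. Flip Y back into SVG space with y_svg = 234.464 − y_machine. Every run uses S156, so all elements get stroke `#008000` (engrave).

Run 1: The run returns to its start, so emit a `<polygon>` with points (Y-flipped): 251.319,128.774 273.114,148.558 266.878,177.325 238.847,186.308 217.052,166.524 223.288,137.757.

<svg xmlns="http://www.w3.org/2000/svg" width="300.506mm" height="234.464mm" viewBox="0 0 300.506 234.464">
  <polygon points="251.319,128.774 273.114,148.558 266.878,177.325 238.847,186.308 217.052,166.524 223.288,137.757" fill="none" stroke="#008000"/>
</svg>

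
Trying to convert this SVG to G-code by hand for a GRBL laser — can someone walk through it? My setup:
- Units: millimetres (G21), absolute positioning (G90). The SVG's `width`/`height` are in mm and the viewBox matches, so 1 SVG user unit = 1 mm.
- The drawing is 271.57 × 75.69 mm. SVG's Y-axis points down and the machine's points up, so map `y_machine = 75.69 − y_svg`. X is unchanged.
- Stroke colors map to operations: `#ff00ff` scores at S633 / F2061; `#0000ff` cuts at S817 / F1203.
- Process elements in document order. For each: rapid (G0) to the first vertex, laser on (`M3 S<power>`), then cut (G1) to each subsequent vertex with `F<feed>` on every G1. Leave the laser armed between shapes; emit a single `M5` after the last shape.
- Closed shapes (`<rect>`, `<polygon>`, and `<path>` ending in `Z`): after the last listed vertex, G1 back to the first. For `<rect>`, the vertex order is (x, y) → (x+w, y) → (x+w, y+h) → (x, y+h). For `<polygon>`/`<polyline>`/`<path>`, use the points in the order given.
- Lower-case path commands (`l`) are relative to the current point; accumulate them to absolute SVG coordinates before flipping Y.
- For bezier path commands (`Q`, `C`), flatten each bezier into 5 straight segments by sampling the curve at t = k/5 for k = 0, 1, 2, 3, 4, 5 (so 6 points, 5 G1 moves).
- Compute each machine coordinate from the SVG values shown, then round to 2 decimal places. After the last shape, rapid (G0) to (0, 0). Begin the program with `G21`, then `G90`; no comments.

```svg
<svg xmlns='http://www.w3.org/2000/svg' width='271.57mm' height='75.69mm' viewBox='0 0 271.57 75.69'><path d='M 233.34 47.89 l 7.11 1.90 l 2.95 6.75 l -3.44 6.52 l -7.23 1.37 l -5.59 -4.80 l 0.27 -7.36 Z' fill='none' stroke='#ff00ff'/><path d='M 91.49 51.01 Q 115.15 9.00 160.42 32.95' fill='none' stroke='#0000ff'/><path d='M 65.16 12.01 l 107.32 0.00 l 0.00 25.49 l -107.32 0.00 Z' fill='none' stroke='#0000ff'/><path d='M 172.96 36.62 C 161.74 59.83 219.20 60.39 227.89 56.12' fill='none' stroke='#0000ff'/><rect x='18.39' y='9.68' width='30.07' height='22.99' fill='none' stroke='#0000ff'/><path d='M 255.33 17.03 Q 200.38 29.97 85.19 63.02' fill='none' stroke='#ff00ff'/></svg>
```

Since the viewBox matches the mm dimensions, user units are millimetres directly. The only transform is the Y-flip y_m = 75.69 − y_svg.

Shape 1 is a regular polygon drawn with `<path>`. Its stroke #ff00ff means score at S633, F2061. After flipping Y the toolpath is (233.34,27.80) → (240.45,25.90) → (243.40,19.15) → (239.96,12.63) → (232.73,11.26) → (227.14,16.06) → (227.41,23.42) → (233.34,27.80), returning to the start.

Shape 2 is a quadratic bezier drawn with `<path>`. Its stroke #0000ff means cut at S817, F1203. After flipping Y the toolpath is (91.49,24.68) → (101.82,38.85) → (113.88,47.73) → (127.66,51.35) → (143.18,49.68) → (160.42,42.74).

Shape 3 is a rectangle drawn with `<path>`. Its stroke #0000ff means cut at S817, F1203. After flipping Y the toolpath is (65.16,63.68) → (172.48,63.68) → (172.48,38.19) → (65.16,38.19) → (65.16,63.68), returning to the start.

Shape 4 is a cubic bezier drawn with `<path>`. Its stroke #0000ff means cut at S817, F1203. After flipping Y the toolpath is (172.96,39.07) → (173.53,27.72) → (184.95,20.95) → (201.57,17.90) → (217.76,17.73) → (227.89,19.57).

Shape 5 is a rectangle drawn with `<rect>`. Its stroke #0000ff means cut at S817, F1203. After flipping Y the toolpath is (18.39,66.01) → (48.46,66.01) → (48.46,43.02) → (18.39,43.02) → (18.39,66.01), returning to the start.

Shape 6 is a quadratic bezier drawn with `<path>`. Its stroke #ff00ff means score at S633, F2061. After flipping Y the toolpath is (255.33,58.66) → (230.94,52.68) → (201.73,45.09) → (167.70,35.89) → (128.86,25.09) → (85.19,12.67).

G21
G90
G0 X233.34 Y27.80
M3 S633
G1 X240.45 Y25.90 F2061
G1 X243.40 Y19.15 F2061
G1 X239.96 Y12.63 F2061
G1 X232.73 Y11.26 F2061
G1 X227.14 Y16.06 F2061
G1 X227.41 Y23.42 F2061
G1 X233.34 Y27.80 F2061
G0 X91.49 Y24.68
M3 S817
G1 X101.82 Y38.85 F1203
G1 X113.88 Y47.73 F1203
G1 X127.66 Y51.35 F1203
G1 X143.18 Y49.68 F1203
G1 X160.42 Y42.74 F1203
G0 X65.16 Y63.68
M3 S817
G1 X172.48 Y63.68 F1203
G1 X172.48 Y38.19 F1203
G1 X65.16 Y38.19 F1203
G1 X65.16 Y63.68 F1203
G0 X172.96 Y39.07
M3 S817
G1 X173.53 Y27.72 F1203
G1 X184.95 Y20.95 F1203
G1 X201.57 Y17.90 F1203
G1 X217.76 Y17.73 F1203
G1 X227.89 Y19.57 F1203
G0 X18.39 Y66.01
M3 S817
G1 X48.46 Y66.01 F1203
G1 X48.46 Y43.02 F1203
G1 X18.39 Y43.02 F1203
G1 X18.39 Y66.01 F1203
G0 X255.33 Y58.66
M3 S633
G1 X230.94 Y52.68 F2061
G1 X201.73 Y45.09 F2061
G1 X167.70 Y35.89 F2061
G1 X128.86 Y25.09 F2061
G1 X85.19 Y12.67 F2061
M5
G0 X0.00 Y0.00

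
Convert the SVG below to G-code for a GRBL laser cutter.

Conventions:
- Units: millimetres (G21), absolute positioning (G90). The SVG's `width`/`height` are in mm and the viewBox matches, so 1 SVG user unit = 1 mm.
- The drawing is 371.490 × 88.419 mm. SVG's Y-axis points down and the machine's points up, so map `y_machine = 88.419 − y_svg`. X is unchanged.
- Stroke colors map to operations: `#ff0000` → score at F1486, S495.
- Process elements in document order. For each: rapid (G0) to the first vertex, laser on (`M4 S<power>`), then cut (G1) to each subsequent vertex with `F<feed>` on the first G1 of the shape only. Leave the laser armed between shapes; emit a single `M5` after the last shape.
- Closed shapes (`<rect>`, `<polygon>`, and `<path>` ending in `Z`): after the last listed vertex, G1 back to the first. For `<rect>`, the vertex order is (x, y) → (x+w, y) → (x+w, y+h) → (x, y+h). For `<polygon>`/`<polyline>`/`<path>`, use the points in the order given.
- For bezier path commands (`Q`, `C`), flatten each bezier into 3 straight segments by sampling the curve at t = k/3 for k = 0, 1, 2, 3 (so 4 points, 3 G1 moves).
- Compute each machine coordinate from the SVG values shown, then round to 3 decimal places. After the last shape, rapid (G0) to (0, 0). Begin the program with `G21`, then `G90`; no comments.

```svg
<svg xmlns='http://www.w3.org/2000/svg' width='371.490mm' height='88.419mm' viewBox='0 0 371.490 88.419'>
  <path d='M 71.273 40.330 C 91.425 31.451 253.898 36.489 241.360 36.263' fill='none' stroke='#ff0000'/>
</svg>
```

G21
G90
G0 X71.273 Y48.089
M4 S495
G1 X127.112 Y53.039 F1486
G1 X207.314 Y52.974
G1 X241.360 Y52.156
M5
G0 X0.000 Y0.000

viewBox `0 0 371.490 88.419` with mm width/height → 1 unit = 1 mm. Flip: y_m = 88.419 − y_svg.

**Shape 1** — `<path>` cubic bezier, stroke `#ff0000` → score (S495, F1486). Control points (SVG): P0=(71.273,40.330), P1=(91.425,31.451), P2=(253.898,36.489), P3=(241.360,36.263); sampled at t=k/3. Machine vertices: (71.273,48.089) → (127.112,53.039) → (207.314,52.974) → (241.360,52.156). Open path.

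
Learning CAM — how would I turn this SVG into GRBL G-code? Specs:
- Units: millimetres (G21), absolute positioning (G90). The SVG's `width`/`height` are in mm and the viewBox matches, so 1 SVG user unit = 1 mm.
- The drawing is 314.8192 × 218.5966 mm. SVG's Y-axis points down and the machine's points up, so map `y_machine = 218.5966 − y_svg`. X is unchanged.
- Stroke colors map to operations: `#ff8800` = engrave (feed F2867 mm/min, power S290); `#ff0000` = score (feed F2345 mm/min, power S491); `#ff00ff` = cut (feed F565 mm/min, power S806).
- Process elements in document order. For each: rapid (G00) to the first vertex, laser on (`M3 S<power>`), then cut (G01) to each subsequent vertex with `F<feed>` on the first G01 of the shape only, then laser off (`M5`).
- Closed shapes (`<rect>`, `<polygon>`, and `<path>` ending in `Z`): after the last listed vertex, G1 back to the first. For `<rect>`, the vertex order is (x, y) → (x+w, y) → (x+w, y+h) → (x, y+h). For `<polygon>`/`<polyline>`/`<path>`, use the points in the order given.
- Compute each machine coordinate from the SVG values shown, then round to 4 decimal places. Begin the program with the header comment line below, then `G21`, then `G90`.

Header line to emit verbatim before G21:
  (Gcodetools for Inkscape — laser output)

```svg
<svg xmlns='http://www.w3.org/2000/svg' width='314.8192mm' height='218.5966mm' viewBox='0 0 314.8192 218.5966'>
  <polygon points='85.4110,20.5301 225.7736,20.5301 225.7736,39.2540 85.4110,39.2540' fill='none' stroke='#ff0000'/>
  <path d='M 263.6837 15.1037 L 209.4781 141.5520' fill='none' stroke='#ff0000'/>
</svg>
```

viewBox `0 0 314.8192 218.5966` with mm width/height → 1 unit = 1 mm. Flip: y_m = 218.5966 − y_svg.

**Shape 1** — `<polygon>` rectangle, stroke `#ff0000` → score (S491, F2345). Machine vertices: (85.4110,198.0665) → (225.7736,198.0665) → (225.7736,179.3426) → (85.4110,179.3426) → (85.4110,198.0665). Closed: final G1 returns to the first vertex.

**Shape 2** — `<path>` line segment, stroke `#ff0000` → score (S491, F2345). Machine vertices: (263.6837,203.4929) → (209.4781,77.0446). Open path.

(Gcodetools for Inkscape — laser output)
G21
G90
G00 X85.4110 Y198.0665
M3 S491
G01 X225.7736 Y198.0665 F2345
G01 X225.7736 Y179.3426
G01 X85.4110 Y179.3426
G01 X85.4110 Y198.0665
M5
G00 X263.6837 Y203.4929
M3 S491
G01 X209.4781 Y77.0446 F2345
M5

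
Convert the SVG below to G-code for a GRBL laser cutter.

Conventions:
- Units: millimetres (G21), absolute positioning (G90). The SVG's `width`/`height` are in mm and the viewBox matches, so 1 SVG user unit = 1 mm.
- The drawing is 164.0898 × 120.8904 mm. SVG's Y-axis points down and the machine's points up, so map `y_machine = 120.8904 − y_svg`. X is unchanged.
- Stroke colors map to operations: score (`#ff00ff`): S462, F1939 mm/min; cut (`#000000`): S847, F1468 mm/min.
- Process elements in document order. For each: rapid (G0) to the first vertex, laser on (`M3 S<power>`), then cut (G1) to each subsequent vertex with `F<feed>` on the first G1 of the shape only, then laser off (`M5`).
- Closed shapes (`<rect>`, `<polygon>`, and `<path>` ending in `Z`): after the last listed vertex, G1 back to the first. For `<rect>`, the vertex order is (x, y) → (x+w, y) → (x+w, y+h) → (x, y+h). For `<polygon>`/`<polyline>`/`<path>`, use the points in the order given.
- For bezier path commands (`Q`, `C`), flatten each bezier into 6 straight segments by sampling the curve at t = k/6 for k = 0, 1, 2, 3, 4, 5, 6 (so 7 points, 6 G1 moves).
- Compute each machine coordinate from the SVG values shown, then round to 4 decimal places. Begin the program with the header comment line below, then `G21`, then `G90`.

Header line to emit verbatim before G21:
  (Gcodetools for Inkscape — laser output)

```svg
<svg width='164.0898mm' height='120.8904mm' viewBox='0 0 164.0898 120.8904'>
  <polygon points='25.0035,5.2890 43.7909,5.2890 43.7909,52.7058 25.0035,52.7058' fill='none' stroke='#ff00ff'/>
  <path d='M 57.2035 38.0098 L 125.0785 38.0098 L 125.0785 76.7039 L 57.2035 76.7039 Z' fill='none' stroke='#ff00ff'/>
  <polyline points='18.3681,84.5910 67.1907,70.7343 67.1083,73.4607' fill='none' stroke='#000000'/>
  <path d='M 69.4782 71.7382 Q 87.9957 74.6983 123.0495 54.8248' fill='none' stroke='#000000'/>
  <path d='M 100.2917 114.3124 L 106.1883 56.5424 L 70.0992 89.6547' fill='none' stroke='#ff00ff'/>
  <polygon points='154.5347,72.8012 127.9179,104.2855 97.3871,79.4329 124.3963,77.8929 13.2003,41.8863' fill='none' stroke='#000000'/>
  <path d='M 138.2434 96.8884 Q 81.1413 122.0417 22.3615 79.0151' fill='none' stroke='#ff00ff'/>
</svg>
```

(Gcodetools for Inkscape — laser output)
G21
G90
G0 X25.0035 Y115.6014
M3 S462
G1 X43.7909 Y115.6014 F1939
G1 X43.7909 Y68.1846
G1 X25.0035 Y68.1846
G1 X25.0035 Y115.6014
M5
G0 X57.2035 Y82.8806
M3 S462
G1 X125.0785 Y82.8806 F1939
G1 X125.0785 Y44.1865
G1 X57.2035 Y44.1865
G1 X57.2035 Y82.8806
M5
G0 X18.3681 Y36.2994
M3 S847
G1 X67.1907 Y50.1561 F1468
G1 X67.1083 Y47.4297
M5
G0 X69.4782 Y49.1522
M3 S847
G1 X76.1100 Y48.7998 F1468
G1 X83.6606 Y49.7159
G1 X92.1298 Y51.9005
G1 X101.5177 Y55.3537
G1 X111.8242 Y60.0754
G1 X123.0495 Y66.0656
M5
G0 X100.2917 Y6.5780
M3 S462
G1 X106.1883 Y64.3480 F1939
G1 X70.0992 Y31.2357
M5
G0 X154.5347 Y48.0892
M3 S847
G1 X127.9179 Y16.6049 F1468
G1 X97.3871 Y41.4575
G1 X124.3963 Y42.9975
G1 X13.2003 Y79.0041
G1 X154.5347 Y48.0892
M5
G0 X138.2434 Y24.0020
M3 S462
G1 X119.1628 Y17.5115 F1939
G1 X99.9889 Y14.8087
G1 X80.7219 Y15.8937
G1 X61.3616 Y20.7664
G1 X41.9082 Y29.4270
G1 X22.3615 Y41.8753
M5

Since the viewBox matches the mm dimensions, user units are millimetres directly. The only transform is the Y-flip y_m = 120.8904 − y_svg.

Shape 1 is a rectangle drawn with `<polygon>`. Its stroke #ff00ff means score at S462, F1939. After flipping Y the toolpath is (25.0035,115.6014) → (43.7909,115.6014) → (43.7909,68.1846) → (25.0035,68.1846) → (25.0035,115.6014), returning to the start.

Shape 2 is a rectangle drawn with `<path>`. Its stroke #ff00ff means score at S462, F1939. After flipping Y the toolpath is (57.2035,82.8806) → (125.0785,82.8806) → (125.0785,44.1865) → (57.2035,44.1865) → (57.2035,82.8806), returning to the start.

Shape 3 is a open polyline drawn with `<polyline>`. Its stroke #000000 means cut at S847, F1468. After flipping Y the toolpath is (18.3681,36.2994) → (67.1907,50.1561) → (67.1083,47.4297).

Shape 4 is a quadratic bezier drawn with `<path>`. Its stroke #000000 means cut at S847, F1468. After flipping Y the toolpath is (69.4782,49.1522) → (76.1100,48.7998) → (83.6606,49.7159) → (92.1298,51.9005) → (101.5177,55.3537) → (111.8242,60.0754) → (123.0495,66.0656).

Shape 5 is a open polyline drawn with `<path>`. Its stroke #ff00ff means score at S462, F1939. After flipping Y the toolpath is (100.2917,6.5780) → (106.1883,64.3480) → (70.0992,31.2357).

Shape 6 is a closed polygon drawn with `<polygon>`. Its stroke #000000 means cut at S847, F1468. After flipping Y the toolpath is (154.5347,48.0892) → (127.9179,16.6049) → (97.3871,41.4575) → (124.3963,42.9975) → (13.2003,79.0041) → (154.5347,48.0892), returning to the start.

Shape 7 is a quadratic bezier drawn with `<path>`. Its stroke #ff00ff means score at S462, F1939. After flipping Y the toolpath is (138.2434,24.0020) → (119.1628,17.5115) → (99.9889,14.8087) → (80.7219,15.8937) → (61.3616,20.7664) → (41.9082,29.4270) → (22.3615,41.8753).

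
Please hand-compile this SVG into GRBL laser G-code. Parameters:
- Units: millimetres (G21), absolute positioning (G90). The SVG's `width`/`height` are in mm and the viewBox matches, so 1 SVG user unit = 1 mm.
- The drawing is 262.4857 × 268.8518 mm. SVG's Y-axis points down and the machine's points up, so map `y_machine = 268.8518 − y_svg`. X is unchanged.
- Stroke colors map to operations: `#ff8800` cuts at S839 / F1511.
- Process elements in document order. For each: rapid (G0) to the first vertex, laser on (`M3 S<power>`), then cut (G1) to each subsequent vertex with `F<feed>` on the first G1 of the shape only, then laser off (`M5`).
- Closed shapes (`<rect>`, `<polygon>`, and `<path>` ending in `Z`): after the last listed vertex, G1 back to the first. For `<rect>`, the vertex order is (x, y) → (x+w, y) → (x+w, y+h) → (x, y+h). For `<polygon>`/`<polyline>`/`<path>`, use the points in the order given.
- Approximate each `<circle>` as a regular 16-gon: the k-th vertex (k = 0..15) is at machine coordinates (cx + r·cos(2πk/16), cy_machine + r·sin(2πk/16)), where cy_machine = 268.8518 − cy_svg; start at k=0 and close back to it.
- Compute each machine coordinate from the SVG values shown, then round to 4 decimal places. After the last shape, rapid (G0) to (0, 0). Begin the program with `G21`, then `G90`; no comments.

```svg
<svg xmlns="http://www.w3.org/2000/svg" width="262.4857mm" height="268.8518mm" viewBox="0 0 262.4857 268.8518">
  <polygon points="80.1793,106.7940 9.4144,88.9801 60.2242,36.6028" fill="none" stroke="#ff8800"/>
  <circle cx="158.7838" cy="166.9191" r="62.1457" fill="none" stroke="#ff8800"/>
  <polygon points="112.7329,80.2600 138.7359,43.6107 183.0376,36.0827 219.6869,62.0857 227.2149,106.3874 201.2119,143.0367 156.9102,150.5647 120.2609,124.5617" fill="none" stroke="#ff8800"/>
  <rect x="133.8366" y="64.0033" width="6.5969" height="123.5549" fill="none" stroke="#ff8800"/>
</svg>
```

G21
G90
G0 X80.1793 Y162.0578
M3 S839
G1 X9.4144 Y179.8717 F1511
G1 X60.2242 Y232.2490
G1 X80.1793 Y162.0578
M5
G0 X220.9295 Y101.9327
M3 S839
G1 X216.1989 Y125.7148 F1511
G1 X202.7274 Y145.8763
G1 X182.5659 Y159.3478
G1 X158.7838 Y164.0784
G1 X135.0017 Y159.3478
G1 X114.8402 Y145.8763
G1 X101.3687 Y125.7148
G1 X96.6381 Y101.9327
G1 X101.3687 Y78.1506
G1 X114.8402 Y57.9891
G1 X135.0017 Y44.5176
G1 X158.7838 Y39.7870
G1 X182.5659 Y44.5176
G1 X202.7274 Y57.9891
G1 X216.1989 Y78.1506
G1 X220.9295 Y101.9327
M5
G0 X112.7329 Y188.5918
M3 S839
G1 X138.7359 Y225.2411 F1511
G1 X183.0376 Y232.7691
G1 X219.6869 Y206.7661
G1 X227.2149 Y162.4644
G1 X201.2119 Y125.8151
G1 X156.9102 Y118.2871
G1 X120.2609 Y144.2901
G1 X112.7329 Y188.5918
M5
G0 X133.8366 Y204.8485
M3 S839
G1 X140.4335 Y204.8485 F1511
G1 X140.4335 Y81.2936
G1 X133.8366 Y81.2936
G1 X133.8366 Y204.8485
M5
G0 X0.0000 Y0.0000

Since the viewBox matches the mm dimensions, user units are millimetres directly. The only transform is the Y-flip y_m = 268.8518 − y_svg.

Shape 1 is a regular polygon drawn with `<polygon>`. Its stroke #ff8800 means cut at S839, F1511. After flipping Y the toolpath is (80.1793,162.0578) → (9.4144,179.8717) → (60.2242,232.2490) → (80.1793,162.0578), returning to the start.

Shape 2 is a circle drawn with `<circle>`. Its stroke #ff8800 means cut at S839, F1511. After flipping Y the toolpath is (220.9295,101.9327) → (216.1989,125.7148) → (202.7274,145.8763) → (182.5659,159.3478) → (158.7838,164.0784) → (135.0017,159.3478) → (114.8402,145.8763) → (101.3687,125.7148) → (96.6381,101.9327) → (101.3687,78.1506) → (114.8402,57.9891) → (135.0017,44.5176) → (158.7838,39.7870) → (182.5659,44.5176) → (202.7274,57.9891) → (216.1989,78.1506) → (220.9295,101.9327), returning to the start.

Shape 3 is a regular polygon drawn with `<polygon>`. Its stroke #ff8800 means cut at S839, F1511. After flipping Y the toolpath is (112.7329,188.5918) → (138.7359,225.2411) → (183.0376,232.7691) → (219.6869,206.7661) → (227.2149,162.4644) → (201.2119,125.8151) → (156.9102,118.2871) → (120.2609,144.2901) → (112.7329,188.5918), returning to the start.

Shape 4 is a rectangle drawn with `<rect>`. Its stroke #ff8800 means cut at S839, F1511. After flipping Y the toolpath is (133.8366,204.8485) → (140.4335,204.8485) → (140.4335,81.2936) → (133.8366,81.2936) → (133.8366,204.8485), returning to the start.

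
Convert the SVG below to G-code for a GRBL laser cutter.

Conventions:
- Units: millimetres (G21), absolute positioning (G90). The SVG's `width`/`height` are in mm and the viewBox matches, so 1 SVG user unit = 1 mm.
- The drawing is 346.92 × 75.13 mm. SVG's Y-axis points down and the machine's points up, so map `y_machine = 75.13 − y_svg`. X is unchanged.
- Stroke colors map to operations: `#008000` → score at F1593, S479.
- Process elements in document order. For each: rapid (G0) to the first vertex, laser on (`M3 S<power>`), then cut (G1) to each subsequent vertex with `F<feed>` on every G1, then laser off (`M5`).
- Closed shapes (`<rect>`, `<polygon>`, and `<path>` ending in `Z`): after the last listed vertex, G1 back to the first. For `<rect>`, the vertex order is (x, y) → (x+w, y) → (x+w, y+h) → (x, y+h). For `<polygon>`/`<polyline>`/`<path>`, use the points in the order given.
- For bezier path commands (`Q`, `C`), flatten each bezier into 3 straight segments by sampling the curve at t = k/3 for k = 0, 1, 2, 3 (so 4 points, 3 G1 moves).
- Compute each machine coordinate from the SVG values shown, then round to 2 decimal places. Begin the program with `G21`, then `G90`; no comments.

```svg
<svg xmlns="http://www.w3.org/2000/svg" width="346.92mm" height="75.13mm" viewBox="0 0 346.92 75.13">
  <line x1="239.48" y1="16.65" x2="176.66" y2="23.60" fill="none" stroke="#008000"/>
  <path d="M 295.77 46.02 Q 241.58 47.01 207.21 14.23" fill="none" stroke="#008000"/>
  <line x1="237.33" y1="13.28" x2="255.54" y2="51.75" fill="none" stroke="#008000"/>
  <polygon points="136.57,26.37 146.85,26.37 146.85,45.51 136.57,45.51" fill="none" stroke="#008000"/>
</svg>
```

viewBox `0 0 346.92 75.13` with mm width/height → 1 unit = 1 mm. Flip: y_m = 75.13 − y_svg.

**Shape 1** — `<line>` line segment, stroke `#008000` → score (S479, F1593). Machine vertices: (239.48,58.48) → (176.66,51.53). Open path.

**Shape 2** — `<path>` quadratic bezier, stroke `#008000` → score (S479, F1593). Control points (SVG): P0=(295.77,46.02), P1=(241.58,47.01), P2=(207.21,14.23); sampled at t=k/3. Machine vertices: (295.77,29.11) → (261.85,32.20) → (232.33,42.80) → (207.21,60.90). Open path.

**Shape 3** — `<line>` line segment, stroke `#008000` → score (S479, F1593). Machine vertices: (237.33,61.85) → (255.54,23.38). Open path.

**Shape 4** — `<polygon>` rectangle, stroke `#008000` → score (S479, F1593). Machine vertices: (136.57,48.76) → (146.85,48.76) → (146.85,29.62) → (136.57,29.62) → (136.57,48.76). Closed: final G1 returns to the first vertex.

G21
G90
G0 X239.48 Y58.48
M3 S479
G1 X176.66 Y51.53 F1593
M5
G0 X295.77 Y29.11
M3 S479
G1 X261.85 Y32.20 F1593
G1 X232.33 Y42.80 F1593
G1 X207.21 Y60.90 F1593
M5
G0 X237.33 Y61.85
M3 S479
G1 X255.54 Y23.38 F1593
M5
G0 X136.57 Y48.76
M3 S479
G1 X146.85 Y48.76 F1593
G1 X146.85 Y29.62 F1593
G1 X136.57 Y29.62 F1593
G1 X136.57 Y48.76 F1593
M5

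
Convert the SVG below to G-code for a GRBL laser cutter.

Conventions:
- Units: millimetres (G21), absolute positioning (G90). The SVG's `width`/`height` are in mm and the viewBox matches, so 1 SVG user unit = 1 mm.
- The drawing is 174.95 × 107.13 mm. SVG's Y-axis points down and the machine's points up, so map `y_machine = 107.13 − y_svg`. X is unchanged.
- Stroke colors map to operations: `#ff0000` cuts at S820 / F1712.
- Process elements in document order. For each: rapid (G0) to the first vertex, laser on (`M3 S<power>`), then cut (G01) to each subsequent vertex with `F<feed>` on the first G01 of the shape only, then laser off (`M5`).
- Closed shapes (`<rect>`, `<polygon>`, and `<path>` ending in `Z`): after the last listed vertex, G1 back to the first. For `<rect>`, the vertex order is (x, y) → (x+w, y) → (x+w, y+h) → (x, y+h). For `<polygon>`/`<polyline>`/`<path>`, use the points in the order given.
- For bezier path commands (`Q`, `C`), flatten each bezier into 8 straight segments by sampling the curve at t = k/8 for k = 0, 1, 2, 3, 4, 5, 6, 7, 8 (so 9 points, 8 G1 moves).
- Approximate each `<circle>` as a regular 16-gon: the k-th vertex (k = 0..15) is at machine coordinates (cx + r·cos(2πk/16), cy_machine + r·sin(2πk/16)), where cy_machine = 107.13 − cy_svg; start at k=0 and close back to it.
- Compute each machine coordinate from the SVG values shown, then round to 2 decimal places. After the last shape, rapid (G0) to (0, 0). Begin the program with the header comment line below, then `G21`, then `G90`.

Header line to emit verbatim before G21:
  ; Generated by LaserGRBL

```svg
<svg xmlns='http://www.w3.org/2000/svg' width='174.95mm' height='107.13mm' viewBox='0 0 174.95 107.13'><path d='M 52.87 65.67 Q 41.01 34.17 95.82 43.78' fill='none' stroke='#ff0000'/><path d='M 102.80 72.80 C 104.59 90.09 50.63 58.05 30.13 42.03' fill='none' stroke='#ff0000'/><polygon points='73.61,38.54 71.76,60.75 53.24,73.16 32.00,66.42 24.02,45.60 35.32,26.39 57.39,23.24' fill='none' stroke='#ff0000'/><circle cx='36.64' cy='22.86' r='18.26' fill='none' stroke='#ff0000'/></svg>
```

; Generated by LaserGRBL
G21
G90
G0 X52.87 Y41.46
M3 S820
G01 X50.95 Y48.69 F1712
G01 X51.11 Y54.64
G01 X53.35 Y59.30
G01 X57.68 Y62.68
G01 X64.09 Y64.78
G01 X72.58 Y65.59
G01 X83.16 Y65.11
G01 X95.82 Y63.35
M5
G0 X102.80 Y34.33
M3 S820
G01 X101.03 Y30.03 F1712
G01 X95.08 Y29.59
G01 X86.00 Y32.24
G01 X74.82 Y37.22
G01 X62.60 Y43.77
G01 X50.38 Y51.10
G01 X39.21 Y58.47
G01 X30.13 Y65.10
M5
G0 X73.61 Y68.59
M3 S820
G01 X71.76 Y46.38 F1712
G01 X53.24 Y33.97
G01 X32.00 Y40.71
G01 X24.02 Y61.53
G01 X35.32 Y80.74
G01 X57.39 Y83.89
G01 X73.61 Y68.59
M5
G0 X54.90 Y84.27
M3 S820
G01 X53.51 Y91.26 F1712
G01 X49.55 Y97.18
G01 X43.63 Y101.14
G01 X36.64 Y102.53
G01 X29.65 Y101.14
G01 X23.73 Y97.18
G01 X19.77 Y91.26
G01 X18.38 Y84.27
G01 X19.77 Y77.28
G01 X23.73 Y71.36
G01 X29.65 Y67.40
G01 X36.64 Y66.01
G01 X43.63 Y67.40
G01 X49.55 Y71.36
G01 X53.51 Y77.28
G01 X54.90 Y84.27
M5
G0 X0.00 Y0.00

1 u = 1 mm; y_m = 107.13 − y.

[1] `<path>` quadratic bezier, #ff0000→cut S820 F1712: (52.87,41.46) → (50.95,48.69) → (51.11,54.64) → (53.35,59.30) → (57.68,62.68) → (64.09,64.78) → (72.58,65.59) → (83.16,65.11) → (95.82,63.35)

[2] `<path>` cubic bezier, #ff0000→cut S820 F1712: (102.80,34.33) → (101.03,30.03) → (95.08,29.59) → (86.00,32.24) → (74.82,37.22) → (62.60,43.77) → (50.38,51.10) → (39.21,58.47) → (30.13,65.10)

[3] `<polygon>` regular polygon, #ff0000→cut S820 F1712: (73.61,68.59) → (71.76,46.38) → (53.24,33.97) → (32.00,40.71) → (24.02,61.53) → (35.32,80.74) → (57.39,83.89) → (73.61,68.59) (closed)

[4] `<circle>` circle, #ff0000→cut S820 F1712: (54.90,84.27) → (53.51,91.26) → (49.55,97.18) → (43.63,101.14) → (36.64,102.53) → (29.65,101.14) → (23.73,97.18) → (19.77,91.26) → (18.38,84.27) → (19.77,77.28) → (23.73,71.36) → (29.65,67.40) → (36.64,66.01) → (43.63,67.40) → (49.55,71.36) → (53.51,77.28) → (54.90,84.27) (closed)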